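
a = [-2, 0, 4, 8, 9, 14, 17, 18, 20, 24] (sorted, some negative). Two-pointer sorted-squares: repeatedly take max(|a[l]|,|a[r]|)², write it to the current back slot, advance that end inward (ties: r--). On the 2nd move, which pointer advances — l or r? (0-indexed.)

[0,9] |-2|<=|24| out[9]=576 → r--
[0,8] |-2|<=|20| out[8]=400 → r--

r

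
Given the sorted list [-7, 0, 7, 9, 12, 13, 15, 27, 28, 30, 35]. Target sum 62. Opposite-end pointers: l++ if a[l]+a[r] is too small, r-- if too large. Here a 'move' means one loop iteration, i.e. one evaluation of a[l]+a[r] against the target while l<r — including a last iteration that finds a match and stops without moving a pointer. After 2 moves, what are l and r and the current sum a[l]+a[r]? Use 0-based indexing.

l=0 r=10: -7+35=28 <62, l++
l=1 r=10: 0+35=35 <62, l++

l=2, r=10, sum=42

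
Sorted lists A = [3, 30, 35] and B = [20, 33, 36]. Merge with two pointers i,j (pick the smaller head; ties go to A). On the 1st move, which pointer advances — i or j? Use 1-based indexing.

i

i=1 j=1: A[i]=3<=B[j]=20 take 3, i++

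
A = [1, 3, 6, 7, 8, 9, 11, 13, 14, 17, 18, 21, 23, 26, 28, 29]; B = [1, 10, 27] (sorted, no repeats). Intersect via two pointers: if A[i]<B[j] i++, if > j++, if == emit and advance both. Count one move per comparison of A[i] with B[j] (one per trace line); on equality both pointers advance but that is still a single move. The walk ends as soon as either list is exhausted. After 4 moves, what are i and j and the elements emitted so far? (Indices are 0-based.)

[i=0,j=0] 1==1 emit → i++,j++
[i=1,j=1] 3<10 → i++
[i=2,j=1] 6<10 → i++
[i=3,j=1] 7<10 → i++

i=4, j=1, emitted=[1]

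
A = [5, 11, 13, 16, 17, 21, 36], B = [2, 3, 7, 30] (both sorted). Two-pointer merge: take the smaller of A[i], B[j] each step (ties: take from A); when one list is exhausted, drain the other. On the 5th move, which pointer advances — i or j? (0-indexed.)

i

i=0 j=0: A[i]=5>B[j]=2 take 2, j++
i=0 j=1: A[i]=5>B[j]=3 take 3, j++
i=0 j=2: A[i]=5<=B[j]=7 take 5, i++
i=1 j=2: A[i]=11>B[j]=7 take 7, j++
i=1 j=3: A[i]=11<=B[j]=30 take 11, i++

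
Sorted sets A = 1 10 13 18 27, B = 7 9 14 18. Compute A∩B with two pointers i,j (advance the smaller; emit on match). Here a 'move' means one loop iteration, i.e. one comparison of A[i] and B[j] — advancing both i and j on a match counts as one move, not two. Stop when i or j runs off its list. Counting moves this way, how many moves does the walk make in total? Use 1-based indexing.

7 moves

i=1 j=1: 1<7, i++
i=2 j=1: 10>7, j++
i=2 j=2: 10>9, j++
i=2 j=3: 10<14, i++
i=3 j=3: 13<14, i++
i=4 j=3: 18>14, j++
i=4 j=4: 18==18 emit, i++,j++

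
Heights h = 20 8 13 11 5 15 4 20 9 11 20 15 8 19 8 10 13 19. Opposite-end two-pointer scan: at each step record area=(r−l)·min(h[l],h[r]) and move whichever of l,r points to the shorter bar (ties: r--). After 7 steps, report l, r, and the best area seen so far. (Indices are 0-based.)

l=0 r=17: min(20,19)*17=323 best=323 *, r--
l=0 r=16: min(20,13)*16=208 best=323, r--
l=0 r=15: min(20,10)*15=150 best=323, r--
l=0 r=14: min(20,8)*14=112 best=323, r--
l=0 r=13: min(20,19)*13=247 best=323, r--
l=0 r=12: min(20,8)*12=96 best=323, r--
l=0 r=11: min(20,15)*11=165 best=323, r--

l=0, r=10, best area=323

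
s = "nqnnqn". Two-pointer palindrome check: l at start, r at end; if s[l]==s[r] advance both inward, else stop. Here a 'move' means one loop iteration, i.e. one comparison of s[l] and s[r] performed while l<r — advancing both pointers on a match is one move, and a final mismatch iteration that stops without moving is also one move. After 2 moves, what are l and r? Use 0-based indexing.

l=0 r=5: 'n'=='n', l++,r--
l=1 r=4: 'q'=='q', l++,r--

l=2, r=3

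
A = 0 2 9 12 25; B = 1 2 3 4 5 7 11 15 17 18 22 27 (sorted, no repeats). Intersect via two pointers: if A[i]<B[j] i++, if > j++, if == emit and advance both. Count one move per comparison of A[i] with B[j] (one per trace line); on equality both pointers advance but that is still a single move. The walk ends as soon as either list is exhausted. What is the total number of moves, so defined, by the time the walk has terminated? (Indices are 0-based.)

15 moves

i=0 j=0: 0<1, i++
i=1 j=0: 2>1, j++
i=1 j=1: 2==2 emit, i++,j++
i=2 j=2: 9>3, j++
i=2 j=3: 9>4, j++
i=2 j=4: 9>5, j++
i=2 j=5: 9>7, j++
i=2 j=6: 9<11, i++
i=3 j=6: 12>11, j++
i=3 j=7: 12<15, i++
i=4 j=7: 25>15, j++
i=4 j=8: 25>17, j++
i=4 j=9: 25>18, j++
i=4 j=10: 25>22, j++
i=4 j=11: 25<27, i++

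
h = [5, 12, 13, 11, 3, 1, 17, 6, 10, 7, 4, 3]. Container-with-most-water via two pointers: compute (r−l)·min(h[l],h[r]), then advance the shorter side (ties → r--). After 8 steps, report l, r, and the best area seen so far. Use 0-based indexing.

l=3, r=6, best area=70

[0,11] min(5,3)*11=33 best=33 * → r--
[0,10] min(5,4)*10=40 best=40 * → r--
[0,9] min(5,7)*9=45 best=45 * → l++
[1,9] min(12,7)*8=56 best=56 * → r--
[1,8] min(12,10)*7=70 best=70 * → r--
[1,7] min(12,6)*6=36 best=70 → r--
[1,6] min(12,17)*5=60 best=70 → l++
[2,6] min(13,17)*4=52 best=70 → l++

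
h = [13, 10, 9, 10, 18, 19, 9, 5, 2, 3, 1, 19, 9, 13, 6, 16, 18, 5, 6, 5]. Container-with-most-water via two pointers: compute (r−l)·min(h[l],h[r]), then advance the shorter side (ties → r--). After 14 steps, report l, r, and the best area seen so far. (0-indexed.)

l=5, r=10, best area=216

l=0 r=19: min(13,5)*19=95 best=95 *, r--
l=0 r=18: min(13,6)*18=108 best=108 *, r--
l=0 r=17: min(13,5)*17=85 best=108, r--
l=0 r=16: min(13,18)*16=208 best=208 *, l++
l=1 r=16: min(10,18)*15=150 best=208, l++
l=2 r=16: min(9,18)*14=126 best=208, l++
l=3 r=16: min(10,18)*13=130 best=208, l++
l=4 r=16: min(18,18)*12=216 best=216 *, r--
l=4 r=15: min(18,16)*11=176 best=216, r--
l=4 r=14: min(18,6)*10=60 best=216, r--
l=4 r=13: min(18,13)*9=117 best=216, r--
l=4 r=12: min(18,9)*8=72 best=216, r--
l=4 r=11: min(18,19)*7=126 best=216, l++
l=5 r=11: min(19,19)*6=114 best=216, r--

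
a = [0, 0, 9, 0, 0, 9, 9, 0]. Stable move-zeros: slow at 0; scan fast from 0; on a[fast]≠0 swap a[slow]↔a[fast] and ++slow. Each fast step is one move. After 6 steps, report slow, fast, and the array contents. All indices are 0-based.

(s=0,f=0) a[fast]=0 → fast++
(s=0,f=1) a[fast]=0 → fast++
(s=0,f=2) a[fast]=9≠0 swap→a[0]=9 → slow++,fast++
(s=1,f=3) a[fast]=0 → fast++
(s=1,f=4) a[fast]=0 → fast++
(s=1,f=5) a[fast]=9≠0 swap→a[1]=9 → slow++,fast++

slow=2, fast=6, a=[9, 9, 0, 0, 0, 0, 9, 0]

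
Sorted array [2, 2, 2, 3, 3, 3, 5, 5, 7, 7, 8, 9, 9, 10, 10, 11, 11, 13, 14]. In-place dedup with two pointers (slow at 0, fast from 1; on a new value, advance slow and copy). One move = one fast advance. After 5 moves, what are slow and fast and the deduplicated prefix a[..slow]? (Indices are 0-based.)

slow=0 fast=1: a[fast]=2=a[slow] dup, fast++
slow=0 fast=2: a[fast]=2=a[slow] dup, fast++
slow=0 fast=3: a[fast]=3≠a[slow]=2 write a[1]=3, slow++,fast++
slow=1 fast=4: a[fast]=3=a[slow] dup, fast++
slow=1 fast=5: a[fast]=3=a[slow] dup, fast++

slow=1, fast=6, prefix=[2, 3]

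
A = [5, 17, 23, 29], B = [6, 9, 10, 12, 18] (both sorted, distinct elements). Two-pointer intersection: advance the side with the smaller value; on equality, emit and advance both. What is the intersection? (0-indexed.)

i=0 j=0: 5<6, i++
i=1 j=0: 17>6, j++
i=1 j=1: 17>9, j++
i=1 j=2: 17>10, j++
i=1 j=3: 17>12, j++
i=1 j=4: 17<18, i++
i=2 j=4: 23>18, j++

intersection = []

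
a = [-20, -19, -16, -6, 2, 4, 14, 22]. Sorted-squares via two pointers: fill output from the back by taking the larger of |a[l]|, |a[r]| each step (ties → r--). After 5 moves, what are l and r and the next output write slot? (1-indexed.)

l=4, r=6, next write slot=3

l=1 r=8: |-20|<=|22| out[8]=484, r--
l=1 r=7: |-20|>|14| out[7]=400, l++
l=2 r=7: |-19|>|14| out[6]=361, l++
l=3 r=7: |-16|>|14| out[5]=256, l++
l=4 r=7: |-6|<=|14| out[4]=196, r--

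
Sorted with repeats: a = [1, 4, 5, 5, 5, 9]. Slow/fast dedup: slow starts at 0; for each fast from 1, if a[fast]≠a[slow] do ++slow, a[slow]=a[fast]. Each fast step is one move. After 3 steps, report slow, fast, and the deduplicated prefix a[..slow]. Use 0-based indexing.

slow=2, fast=4, prefix=[1, 4, 5]

(s=0,f=1) a[fast]=4≠a[slow]=1 write a[1]=4 → slow++,fast++
(s=1,f=2) a[fast]=5≠a[slow]=4 write a[2]=5 → slow++,fast++
(s=2,f=3) a[fast]=5=a[slow] dup → fast++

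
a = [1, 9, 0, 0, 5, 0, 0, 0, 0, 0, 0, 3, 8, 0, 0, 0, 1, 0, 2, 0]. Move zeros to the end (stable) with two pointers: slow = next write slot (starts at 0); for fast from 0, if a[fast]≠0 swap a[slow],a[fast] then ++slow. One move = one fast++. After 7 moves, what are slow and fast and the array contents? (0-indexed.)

(s=0,f=0) a[fast]=1≠0 swap→a[0]=1 → slow++,fast++
(s=1,f=1) a[fast]=9≠0 swap→a[1]=9 → slow++,fast++
(s=2,f=2) a[fast]=0 → fast++
(s=2,f=3) a[fast]=0 → fast++
(s=2,f=4) a[fast]=5≠0 swap→a[2]=5 → slow++,fast++
(s=3,f=5) a[fast]=0 → fast++
(s=3,f=6) a[fast]=0 → fast++

slow=3, fast=7, a=[1, 9, 5, 0, 0, 0, 0, 0, 0, 0, 0, 3, 8, 0, 0, 0, 1, 0, 2, 0]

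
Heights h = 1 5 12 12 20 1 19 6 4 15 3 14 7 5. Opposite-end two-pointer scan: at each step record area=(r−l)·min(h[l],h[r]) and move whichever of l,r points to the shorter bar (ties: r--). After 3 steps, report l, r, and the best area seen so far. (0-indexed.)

l=2, r=12, best area=60

l=0 r=13: min(1,5)*13=13 best=13 *, l++
l=1 r=13: min(5,5)*12=60 best=60 *, r--
l=1 r=12: min(5,7)*11=55 best=60, l++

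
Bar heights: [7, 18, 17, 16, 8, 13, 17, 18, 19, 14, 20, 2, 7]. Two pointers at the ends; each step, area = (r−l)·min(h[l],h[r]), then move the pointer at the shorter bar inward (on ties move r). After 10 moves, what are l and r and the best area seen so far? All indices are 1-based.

l=9, r=11, best area=162

l=1 r=13: min(7,7)*12=84 best=84 *, r--
l=1 r=12: min(7,2)*11=22 best=84, r--
l=1 r=11: min(7,20)*10=70 best=84, l++
l=2 r=11: min(18,20)*9=162 best=162 *, l++
l=3 r=11: min(17,20)*8=136 best=162, l++
l=4 r=11: min(16,20)*7=112 best=162, l++
l=5 r=11: min(8,20)*6=48 best=162, l++
l=6 r=11: min(13,20)*5=65 best=162, l++
l=7 r=11: min(17,20)*4=68 best=162, l++
l=8 r=11: min(18,20)*3=54 best=162, l++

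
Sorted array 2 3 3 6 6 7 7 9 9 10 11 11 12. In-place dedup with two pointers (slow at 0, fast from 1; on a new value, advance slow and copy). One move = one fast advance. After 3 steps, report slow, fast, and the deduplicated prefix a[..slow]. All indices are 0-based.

(s=0,f=1) a[fast]=3≠a[slow]=2 write a[1]=3 → slow++,fast++
(s=1,f=2) a[fast]=3=a[slow] dup → fast++
(s=1,f=3) a[fast]=6≠a[slow]=3 write a[2]=6 → slow++,fast++

slow=2, fast=4, prefix=[2, 3, 6]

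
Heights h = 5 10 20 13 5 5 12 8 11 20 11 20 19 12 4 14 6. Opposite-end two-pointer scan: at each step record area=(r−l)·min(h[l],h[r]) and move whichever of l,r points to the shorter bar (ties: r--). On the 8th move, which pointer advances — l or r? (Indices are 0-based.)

r

l=0 r=16: min(5,6)*16=80 best=80 *, l++
l=1 r=16: min(10,6)*15=90 best=90 *, r--
l=1 r=15: min(10,14)*14=140 best=140 *, l++
l=2 r=15: min(20,14)*13=182 best=182 *, r--
l=2 r=14: min(20,4)*12=48 best=182, r--
l=2 r=13: min(20,12)*11=132 best=182, r--
l=2 r=12: min(20,19)*10=190 best=190 *, r--
l=2 r=11: min(20,20)*9=180 best=190, r--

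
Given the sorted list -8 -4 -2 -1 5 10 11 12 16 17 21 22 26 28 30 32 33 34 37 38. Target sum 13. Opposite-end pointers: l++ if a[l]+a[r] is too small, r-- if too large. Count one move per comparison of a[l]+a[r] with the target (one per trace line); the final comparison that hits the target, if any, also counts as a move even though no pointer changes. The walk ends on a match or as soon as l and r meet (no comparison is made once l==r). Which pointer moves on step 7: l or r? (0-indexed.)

r

l=0 r=19: -8+38=30 >13, r--
l=0 r=18: -8+37=29 >13, r--
l=0 r=17: -8+34=26 >13, r--
l=0 r=16: -8+33=25 >13, r--
l=0 r=15: -8+32=24 >13, r--
l=0 r=14: -8+30=22 >13, r--
l=0 r=13: -8+28=20 >13, r--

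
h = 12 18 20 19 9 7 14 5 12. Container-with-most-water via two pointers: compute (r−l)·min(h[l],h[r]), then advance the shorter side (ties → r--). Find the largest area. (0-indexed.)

l=0 r=8: min(12,12)*8=96 best=96 *, r--
l=0 r=7: min(12,5)*7=35 best=96, r--
l=0 r=6: min(12,14)*6=72 best=96, l++
l=1 r=6: min(18,14)*5=70 best=96, r--
l=1 r=5: min(18,7)*4=28 best=96, r--
l=1 r=4: min(18,9)*3=27 best=96, r--
l=1 r=3: min(18,19)*2=36 best=96, l++
l=2 r=3: min(20,19)*1=19 best=96, r--

max area = 96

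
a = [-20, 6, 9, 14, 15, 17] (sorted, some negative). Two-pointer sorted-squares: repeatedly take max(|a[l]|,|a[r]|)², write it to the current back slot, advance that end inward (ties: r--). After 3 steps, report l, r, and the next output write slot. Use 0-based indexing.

l=1, r=3, next write slot=2

[0,5] |-20|>|17| out[5]=400 → l++
[1,5] |6|<=|17| out[4]=289 → r--
[1,4] |6|<=|15| out[3]=225 → r--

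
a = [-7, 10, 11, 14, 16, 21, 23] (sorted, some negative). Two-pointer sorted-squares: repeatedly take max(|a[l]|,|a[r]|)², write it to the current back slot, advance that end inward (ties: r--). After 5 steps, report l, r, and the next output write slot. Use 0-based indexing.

l=0, r=1, next write slot=1

[0,6] |-7|<=|23| out[6]=529 → r--
[0,5] |-7|<=|21| out[5]=441 → r--
[0,4] |-7|<=|16| out[4]=256 → r--
[0,3] |-7|<=|14| out[3]=196 → r--
[0,2] |-7|<=|11| out[2]=121 → r--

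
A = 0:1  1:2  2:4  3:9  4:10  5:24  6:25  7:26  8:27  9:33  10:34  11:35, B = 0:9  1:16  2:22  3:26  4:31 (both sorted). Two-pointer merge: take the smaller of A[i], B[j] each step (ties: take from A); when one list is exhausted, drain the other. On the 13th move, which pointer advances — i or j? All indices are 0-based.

[i=0,j=0] A[i]=1<=B[j]=9 take 1 → i++
[i=1,j=0] A[i]=2<=B[j]=9 take 2 → i++
[i=2,j=0] A[i]=4<=B[j]=9 take 4 → i++
[i=3,j=0] A[i]=9<=B[j]=9 take 9 → i++
[i=4,j=0] A[i]=10>B[j]=9 take 9 → j++
[i=4,j=1] A[i]=10<=B[j]=16 take 10 → i++
[i=5,j=1] A[i]=24>B[j]=16 take 16 → j++
[i=5,j=2] A[i]=24>B[j]=22 take 22 → j++
[i=5,j=3] A[i]=24<=B[j]=26 take 24 → i++
[i=6,j=3] A[i]=25<=B[j]=26 take 25 → i++
[i=7,j=3] A[i]=26<=B[j]=26 take 26 → i++
[i=8,j=3] A[i]=27>B[j]=26 take 26 → j++
[i=8,j=4] A[i]=27<=B[j]=31 take 27 → i++

i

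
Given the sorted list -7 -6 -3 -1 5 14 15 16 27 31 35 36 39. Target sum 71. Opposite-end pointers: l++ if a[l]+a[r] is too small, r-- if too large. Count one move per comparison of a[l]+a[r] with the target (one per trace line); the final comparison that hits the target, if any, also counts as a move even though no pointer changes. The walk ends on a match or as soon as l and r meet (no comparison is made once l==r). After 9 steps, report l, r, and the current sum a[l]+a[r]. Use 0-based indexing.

[0,12] -7+39=32 <71 → l++
[1,12] -6+39=33 <71 → l++
[2,12] -3+39=36 <71 → l++
[3,12] -1+39=38 <71 → l++
[4,12] 5+39=44 <71 → l++
[5,12] 14+39=53 <71 → l++
[6,12] 15+39=54 <71 → l++
[7,12] 16+39=55 <71 → l++
[8,12] 27+39=66 <71 → l++

l=9, r=12, sum=70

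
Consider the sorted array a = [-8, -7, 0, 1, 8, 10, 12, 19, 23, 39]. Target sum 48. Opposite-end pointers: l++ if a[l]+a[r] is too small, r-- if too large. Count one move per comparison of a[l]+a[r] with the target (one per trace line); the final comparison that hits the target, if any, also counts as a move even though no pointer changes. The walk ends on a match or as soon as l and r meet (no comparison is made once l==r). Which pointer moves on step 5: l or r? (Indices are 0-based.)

l=0 r=9: -8+39=31 <48, l++
l=1 r=9: -7+39=32 <48, l++
l=2 r=9: 0+39=39 <48, l++
l=3 r=9: 1+39=40 <48, l++
l=4 r=9: 8+39=47 <48, l++

l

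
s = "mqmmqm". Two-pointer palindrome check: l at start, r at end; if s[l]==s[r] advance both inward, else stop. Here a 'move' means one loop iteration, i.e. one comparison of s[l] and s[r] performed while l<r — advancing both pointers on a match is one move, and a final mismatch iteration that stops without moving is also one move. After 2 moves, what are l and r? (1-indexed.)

l=3, r=4

[1,6] 'm'=='m' → l++,r--
[2,5] 'q'=='q' → l++,r--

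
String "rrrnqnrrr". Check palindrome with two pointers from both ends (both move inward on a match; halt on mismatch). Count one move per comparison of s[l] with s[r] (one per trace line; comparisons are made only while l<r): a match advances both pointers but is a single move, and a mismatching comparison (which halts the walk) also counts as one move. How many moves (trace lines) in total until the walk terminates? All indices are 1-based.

l=1 r=9: 'r'=='r', l++,r--
l=2 r=8: 'r'=='r', l++,r--
l=3 r=7: 'r'=='r', l++,r--
l=4 r=6: 'n'=='n', l++,r--

4 moves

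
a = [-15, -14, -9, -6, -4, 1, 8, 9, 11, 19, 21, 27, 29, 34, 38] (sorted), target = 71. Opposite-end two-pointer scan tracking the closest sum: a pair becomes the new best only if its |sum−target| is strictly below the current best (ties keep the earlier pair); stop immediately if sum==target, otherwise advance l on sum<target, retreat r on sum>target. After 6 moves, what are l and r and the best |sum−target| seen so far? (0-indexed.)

l=6, r=14, best |Δ|=32

l=0 r=14: -15+38=23 d=48 *, l++
l=1 r=14: -14+38=24 d=47 *, l++
l=2 r=14: -9+38=29 d=42 *, l++
l=3 r=14: -6+38=32 d=39 *, l++
l=4 r=14: -4+38=34 d=37 *, l++
l=5 r=14: 1+38=39 d=32 *, l++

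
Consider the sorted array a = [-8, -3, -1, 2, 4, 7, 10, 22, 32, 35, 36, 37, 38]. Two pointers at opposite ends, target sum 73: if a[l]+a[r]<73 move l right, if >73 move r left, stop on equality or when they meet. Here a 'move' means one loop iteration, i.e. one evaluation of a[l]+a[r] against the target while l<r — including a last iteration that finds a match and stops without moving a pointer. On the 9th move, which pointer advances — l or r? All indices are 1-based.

[1,13] -8+38=30 <73 → l++
[2,13] -3+38=35 <73 → l++
[3,13] -1+38=37 <73 → l++
[4,13] 2+38=40 <73 → l++
[5,13] 4+38=42 <73 → l++
[6,13] 7+38=45 <73 → l++
[7,13] 10+38=48 <73 → l++
[8,13] 22+38=60 <73 → l++
[9,13] 32+38=70 <73 → l++

l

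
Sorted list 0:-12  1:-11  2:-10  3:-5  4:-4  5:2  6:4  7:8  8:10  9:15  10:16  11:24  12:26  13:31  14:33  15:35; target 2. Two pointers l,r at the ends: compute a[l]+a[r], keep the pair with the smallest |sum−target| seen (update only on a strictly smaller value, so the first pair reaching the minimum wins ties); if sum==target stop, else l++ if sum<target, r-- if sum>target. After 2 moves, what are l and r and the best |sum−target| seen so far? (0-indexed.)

l=0, r=13, best |Δ|=19

[0,15] -12+35=23 d=21 * → r--
[0,14] -12+33=21 d=19 * → r--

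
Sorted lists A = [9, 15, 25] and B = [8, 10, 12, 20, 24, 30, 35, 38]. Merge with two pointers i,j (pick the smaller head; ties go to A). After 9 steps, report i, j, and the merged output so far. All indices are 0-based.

i=3, j=6, merged so far=[8, 9, 10, 12, 15, 20, 24, 25, 30]

[i=0,j=0] A[i]=9>B[j]=8 take 8 → j++
[i=0,j=1] A[i]=9<=B[j]=10 take 9 → i++
[i=1,j=1] A[i]=15>B[j]=10 take 10 → j++
[i=1,j=2] A[i]=15>B[j]=12 take 12 → j++
[i=1,j=3] A[i]=15<=B[j]=20 take 15 → i++
[i=2,j=3] A[i]=25>B[j]=20 take 20 → j++
[i=2,j=4] A[i]=25>B[j]=24 take 24 → j++
[i=2,j=5] A[i]=25<=B[j]=30 take 25 → i++
[i=3,j=5] A done, take B[j]=30 → j++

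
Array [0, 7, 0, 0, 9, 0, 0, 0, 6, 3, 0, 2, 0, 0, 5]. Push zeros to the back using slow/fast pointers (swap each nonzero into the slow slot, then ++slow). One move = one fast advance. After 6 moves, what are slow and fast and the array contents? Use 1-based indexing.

(s=1,f=1) a[fast]=0 → fast++
(s=1,f=2) a[fast]=7≠0 swap→a[1]=7 → slow++,fast++
(s=2,f=3) a[fast]=0 → fast++
(s=2,f=4) a[fast]=0 → fast++
(s=2,f=5) a[fast]=9≠0 swap→a[2]=9 → slow++,fast++
(s=3,f=6) a[fast]=0 → fast++

slow=3, fast=7, a=[7, 9, 0, 0, 0, 0, 0, 0, 6, 3, 0, 2, 0, 0, 5]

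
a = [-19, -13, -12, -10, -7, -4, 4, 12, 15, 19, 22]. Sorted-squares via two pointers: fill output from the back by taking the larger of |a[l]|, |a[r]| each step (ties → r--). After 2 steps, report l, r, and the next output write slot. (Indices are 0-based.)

l=0, r=8, next write slot=8

l=0 r=10: |-19|<=|22| out[10]=484, r--
l=0 r=9: |-19|<=|19| out[9]=361, r--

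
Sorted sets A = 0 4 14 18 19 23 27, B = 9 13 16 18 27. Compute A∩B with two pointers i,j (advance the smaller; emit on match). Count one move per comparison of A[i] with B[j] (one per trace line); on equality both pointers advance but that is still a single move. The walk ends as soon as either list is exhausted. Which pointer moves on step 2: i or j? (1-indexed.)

i=1 j=1: 0<9, i++
i=2 j=1: 4<9, i++

i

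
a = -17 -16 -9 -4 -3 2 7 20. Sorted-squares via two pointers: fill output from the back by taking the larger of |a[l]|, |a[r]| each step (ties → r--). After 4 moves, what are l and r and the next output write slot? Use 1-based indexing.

l=1 r=8: |-17|<=|20| out[8]=400, r--
l=1 r=7: |-17|>|7| out[7]=289, l++
l=2 r=7: |-16|>|7| out[6]=256, l++
l=3 r=7: |-9|>|7| out[5]=81, l++

l=4, r=7, next write slot=4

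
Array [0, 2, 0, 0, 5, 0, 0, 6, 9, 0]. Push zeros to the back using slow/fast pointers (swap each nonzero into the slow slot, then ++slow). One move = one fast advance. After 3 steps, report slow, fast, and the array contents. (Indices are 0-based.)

slow=1, fast=3, a=[2, 0, 0, 0, 5, 0, 0, 6, 9, 0]

(s=0,f=0) a[fast]=0 → fast++
(s=0,f=1) a[fast]=2≠0 swap→a[0]=2 → slow++,fast++
(s=1,f=2) a[fast]=0 → fast++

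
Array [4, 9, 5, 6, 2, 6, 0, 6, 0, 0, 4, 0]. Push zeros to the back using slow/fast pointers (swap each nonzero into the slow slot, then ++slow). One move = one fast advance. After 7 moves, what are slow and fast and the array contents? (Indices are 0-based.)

slow=6, fast=7, a=[4, 9, 5, 6, 2, 6, 0, 6, 0, 0, 4, 0]

(s=0,f=0) a[fast]=4≠0 swap→a[0]=4 → slow++,fast++
(s=1,f=1) a[fast]=9≠0 swap→a[1]=9 → slow++,fast++
(s=2,f=2) a[fast]=5≠0 swap→a[2]=5 → slow++,fast++
(s=3,f=3) a[fast]=6≠0 swap→a[3]=6 → slow++,fast++
(s=4,f=4) a[fast]=2≠0 swap→a[4]=2 → slow++,fast++
(s=5,f=5) a[fast]=6≠0 swap→a[5]=6 → slow++,fast++
(s=6,f=6) a[fast]=0 → fast++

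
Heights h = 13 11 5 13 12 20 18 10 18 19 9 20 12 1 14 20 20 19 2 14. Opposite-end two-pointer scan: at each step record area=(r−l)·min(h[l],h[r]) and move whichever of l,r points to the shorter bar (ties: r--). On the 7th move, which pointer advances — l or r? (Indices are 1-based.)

[1,20] min(13,14)*19=247 best=247 * → l++
[2,20] min(11,14)*18=198 best=247 → l++
[3,20] min(5,14)*17=85 best=247 → l++
[4,20] min(13,14)*16=208 best=247 → l++
[5,20] min(12,14)*15=180 best=247 → l++
[6,20] min(20,14)*14=196 best=247 → r--
[6,19] min(20,2)*13=26 best=247 → r--

r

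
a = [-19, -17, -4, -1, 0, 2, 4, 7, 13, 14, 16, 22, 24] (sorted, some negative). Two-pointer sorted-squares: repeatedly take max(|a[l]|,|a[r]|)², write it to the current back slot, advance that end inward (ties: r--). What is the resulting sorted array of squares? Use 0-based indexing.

[0, 1, 4, 16, 16, 49, 169, 196, 256, 289, 361, 484, 576]

[0,12] |-19|<=|24| out[12]=576 → r--
[0,11] |-19|<=|22| out[11]=484 → r--
[0,10] |-19|>|16| out[10]=361 → l++
[1,10] |-17|>|16| out[9]=289 → l++
[2,10] |-4|<=|16| out[8]=256 → r--
[2,9] |-4|<=|14| out[7]=196 → r--
[2,8] |-4|<=|13| out[6]=169 → r--
[2,7] |-4|<=|7| out[5]=49 → r--
[2,6] |-4|<=|4| out[4]=16 → r--
[2,5] |-4|>|2| out[3]=16 → l++
[3,5] |-1|<=|2| out[2]=4 → r--
[3,4] |-1|>|0| out[1]=1 → l++
[4,4] |0|<=|0| out[0]=0 → r--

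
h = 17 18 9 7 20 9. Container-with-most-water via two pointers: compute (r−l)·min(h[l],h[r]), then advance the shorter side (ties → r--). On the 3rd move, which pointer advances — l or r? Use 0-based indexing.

l

l=0 r=5: min(17,9)*5=45 best=45 *, r--
l=0 r=4: min(17,20)*4=68 best=68 *, l++
l=1 r=4: min(18,20)*3=54 best=68, l++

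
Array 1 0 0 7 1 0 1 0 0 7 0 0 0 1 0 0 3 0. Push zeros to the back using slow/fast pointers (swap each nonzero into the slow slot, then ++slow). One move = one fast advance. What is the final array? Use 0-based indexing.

(s=0,f=0) a[fast]=1≠0 swap→a[0]=1 → slow++,fast++
(s=1,f=1) a[fast]=0 → fast++
(s=1,f=2) a[fast]=0 → fast++
(s=1,f=3) a[fast]=7≠0 swap→a[1]=7 → slow++,fast++
(s=2,f=4) a[fast]=1≠0 swap→a[2]=1 → slow++,fast++
(s=3,f=5) a[fast]=0 → fast++
(s=3,f=6) a[fast]=1≠0 swap→a[3]=1 → slow++,fast++
(s=4,f=7) a[fast]=0 → fast++
(s=4,f=8) a[fast]=0 → fast++
(s=4,f=9) a[fast]=7≠0 swap→a[4]=7 → slow++,fast++
(s=5,f=10) a[fast]=0 → fast++
(s=5,f=11) a[fast]=0 → fast++
(s=5,f=12) a[fast]=0 → fast++
(s=5,f=13) a[fast]=1≠0 swap→a[5]=1 → slow++,fast++
(s=6,f=14) a[fast]=0 → fast++
(s=6,f=15) a[fast]=0 → fast++
(s=6,f=16) a[fast]=3≠0 swap→a[6]=3 → slow++,fast++
(s=7,f=17) a[fast]=0 → fast++

[1, 7, 1, 1, 7, 1, 3, 0, 0, 0, 0, 0, 0, 0, 0, 0, 0, 0]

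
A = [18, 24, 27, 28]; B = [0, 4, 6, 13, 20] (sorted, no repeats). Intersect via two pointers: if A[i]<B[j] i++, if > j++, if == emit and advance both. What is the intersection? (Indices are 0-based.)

i=0 j=0: 18>0, j++
i=0 j=1: 18>4, j++
i=0 j=2: 18>6, j++
i=0 j=3: 18>13, j++
i=0 j=4: 18<20, i++
i=1 j=4: 24>20, j++

intersection = []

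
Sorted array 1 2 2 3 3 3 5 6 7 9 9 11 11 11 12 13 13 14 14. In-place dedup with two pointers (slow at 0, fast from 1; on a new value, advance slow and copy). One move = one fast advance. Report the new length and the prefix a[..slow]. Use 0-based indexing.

length 11; prefix = [1, 2, 3, 5, 6, 7, 9, 11, 12, 13, 14]

(s=0,f=1) a[fast]=2≠a[slow]=1 write a[1]=2 → slow++,fast++
(s=1,f=2) a[fast]=2=a[slow] dup → fast++
(s=1,f=3) a[fast]=3≠a[slow]=2 write a[2]=3 → slow++,fast++
(s=2,f=4) a[fast]=3=a[slow] dup → fast++
(s=2,f=5) a[fast]=3=a[slow] dup → fast++
(s=2,f=6) a[fast]=5≠a[slow]=3 write a[3]=5 → slow++,fast++
(s=3,f=7) a[fast]=6≠a[slow]=5 write a[4]=6 → slow++,fast++
(s=4,f=8) a[fast]=7≠a[slow]=6 write a[5]=7 → slow++,fast++
(s=5,f=9) a[fast]=9≠a[slow]=7 write a[6]=9 → slow++,fast++
(s=6,f=10) a[fast]=9=a[slow] dup → fast++
(s=6,f=11) a[fast]=11≠a[slow]=9 write a[7]=11 → slow++,fast++
(s=7,f=12) a[fast]=11=a[slow] dup → fast++
(s=7,f=13) a[fast]=11=a[slow] dup → fast++
(s=7,f=14) a[fast]=12≠a[slow]=11 write a[8]=12 → slow++,fast++
(s=8,f=15) a[fast]=13≠a[slow]=12 write a[9]=13 → slow++,fast++
(s=9,f=16) a[fast]=13=a[slow] dup → fast++
(s=9,f=17) a[fast]=14≠a[slow]=13 write a[10]=14 → slow++,fast++
(s=10,f=18) a[fast]=14=a[slow] dup → fast++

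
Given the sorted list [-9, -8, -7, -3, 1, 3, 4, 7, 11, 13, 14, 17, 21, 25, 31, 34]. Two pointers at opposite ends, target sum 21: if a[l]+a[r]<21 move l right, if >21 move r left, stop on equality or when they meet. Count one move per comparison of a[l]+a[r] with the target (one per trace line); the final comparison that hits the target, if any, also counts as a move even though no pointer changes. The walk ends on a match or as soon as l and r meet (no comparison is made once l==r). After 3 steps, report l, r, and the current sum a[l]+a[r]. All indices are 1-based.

[1,16] -9+34=25 >21 → r--
[1,15] -9+31=22 >21 → r--
[1,14] -9+25=16 <21 → l++

l=2, r=14, sum=17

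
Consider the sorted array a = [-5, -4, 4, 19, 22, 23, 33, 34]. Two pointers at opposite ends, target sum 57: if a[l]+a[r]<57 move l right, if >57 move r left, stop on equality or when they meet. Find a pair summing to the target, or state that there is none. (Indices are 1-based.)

l=1 r=8: -5+34=29 <57, l++
l=2 r=8: -4+34=30 <57, l++
l=3 r=8: 4+34=38 <57, l++
l=4 r=8: 19+34=53 <57, l++
l=5 r=8: 22+34=56 <57, l++
l=6 r=8: 23+34=57, found

(23, 34)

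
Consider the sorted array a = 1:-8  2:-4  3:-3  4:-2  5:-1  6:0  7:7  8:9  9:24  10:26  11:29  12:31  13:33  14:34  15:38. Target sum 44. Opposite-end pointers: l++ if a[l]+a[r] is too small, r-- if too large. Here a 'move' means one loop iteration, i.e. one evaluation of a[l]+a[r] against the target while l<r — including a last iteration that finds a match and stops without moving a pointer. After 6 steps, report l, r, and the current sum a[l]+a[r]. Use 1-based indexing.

[1,15] -8+38=30 <44 → l++
[2,15] -4+38=34 <44 → l++
[3,15] -3+38=35 <44 → l++
[4,15] -2+38=36 <44 → l++
[5,15] -1+38=37 <44 → l++
[6,15] 0+38=38 <44 → l++

l=7, r=15, sum=45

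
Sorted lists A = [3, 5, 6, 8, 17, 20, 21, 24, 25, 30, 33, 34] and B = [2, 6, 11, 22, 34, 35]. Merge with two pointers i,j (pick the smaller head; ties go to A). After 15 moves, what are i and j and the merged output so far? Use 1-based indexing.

[i=1,j=1] A[i]=3>B[j]=2 take 2 → j++
[i=1,j=2] A[i]=3<=B[j]=6 take 3 → i++
[i=2,j=2] A[i]=5<=B[j]=6 take 5 → i++
[i=3,j=2] A[i]=6<=B[j]=6 take 6 → i++
[i=4,j=2] A[i]=8>B[j]=6 take 6 → j++
[i=4,j=3] A[i]=8<=B[j]=11 take 8 → i++
[i=5,j=3] A[i]=17>B[j]=11 take 11 → j++
[i=5,j=4] A[i]=17<=B[j]=22 take 17 → i++
[i=6,j=4] A[i]=20<=B[j]=22 take 20 → i++
[i=7,j=4] A[i]=21<=B[j]=22 take 21 → i++
[i=8,j=4] A[i]=24>B[j]=22 take 22 → j++
[i=8,j=5] A[i]=24<=B[j]=34 take 24 → i++
[i=9,j=5] A[i]=25<=B[j]=34 take 25 → i++
[i=10,j=5] A[i]=30<=B[j]=34 take 30 → i++
[i=11,j=5] A[i]=33<=B[j]=34 take 33 → i++

i=12, j=5, merged so far=[2, 3, 5, 6, 6, 8, 11, 17, 20, 21, 22, 24, 25, 30, 33]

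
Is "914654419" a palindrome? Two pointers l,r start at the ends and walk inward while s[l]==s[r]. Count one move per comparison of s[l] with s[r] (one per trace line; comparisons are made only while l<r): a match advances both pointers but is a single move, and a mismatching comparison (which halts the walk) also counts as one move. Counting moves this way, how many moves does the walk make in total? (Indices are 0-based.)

l=0 r=8: '9'=='9', l++,r--
l=1 r=7: '1'=='1', l++,r--
l=2 r=6: '4'=='4', l++,r--
l=3 r=5: '6'!='4', stop

4 moves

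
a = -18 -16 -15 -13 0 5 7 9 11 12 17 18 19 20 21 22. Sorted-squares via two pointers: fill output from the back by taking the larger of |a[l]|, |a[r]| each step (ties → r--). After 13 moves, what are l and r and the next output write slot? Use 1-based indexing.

l=5, r=7, next write slot=3

[1,16] |-18|<=|22| out[16]=484 → r--
[1,15] |-18|<=|21| out[15]=441 → r--
[1,14] |-18|<=|20| out[14]=400 → r--
[1,13] |-18|<=|19| out[13]=361 → r--
[1,12] |-18|<=|18| out[12]=324 → r--
[1,11] |-18|>|17| out[11]=324 → l++
[2,11] |-16|<=|17| out[10]=289 → r--
[2,10] |-16|>|12| out[9]=256 → l++
[3,10] |-15|>|12| out[8]=225 → l++
[4,10] |-13|>|12| out[7]=169 → l++
[5,10] |0|<=|12| out[6]=144 → r--
[5,9] |0|<=|11| out[5]=121 → r--
[5,8] |0|<=|9| out[4]=81 → r--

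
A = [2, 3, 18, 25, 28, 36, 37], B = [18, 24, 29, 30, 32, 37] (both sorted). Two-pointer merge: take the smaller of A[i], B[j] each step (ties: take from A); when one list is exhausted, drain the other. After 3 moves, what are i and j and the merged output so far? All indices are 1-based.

i=4, j=1, merged so far=[2, 3, 18]

[i=1,j=1] A[i]=2<=B[j]=18 take 2 → i++
[i=2,j=1] A[i]=3<=B[j]=18 take 3 → i++
[i=3,j=1] A[i]=18<=B[j]=18 take 18 → i++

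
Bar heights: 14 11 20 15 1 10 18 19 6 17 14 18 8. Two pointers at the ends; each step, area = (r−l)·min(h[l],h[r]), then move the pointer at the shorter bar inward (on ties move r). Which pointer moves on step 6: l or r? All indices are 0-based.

l=0 r=12: min(14,8)*12=96 best=96 *, r--
l=0 r=11: min(14,18)*11=154 best=154 *, l++
l=1 r=11: min(11,18)*10=110 best=154, l++
l=2 r=11: min(20,18)*9=162 best=162 *, r--
l=2 r=10: min(20,14)*8=112 best=162, r--
l=2 r=9: min(20,17)*7=119 best=162, r--

r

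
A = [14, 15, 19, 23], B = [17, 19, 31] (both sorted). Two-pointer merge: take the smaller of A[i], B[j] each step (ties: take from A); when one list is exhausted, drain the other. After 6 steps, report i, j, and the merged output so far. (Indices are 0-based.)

i=4, j=2, merged so far=[14, 15, 17, 19, 19, 23]

[i=0,j=0] A[i]=14<=B[j]=17 take 14 → i++
[i=1,j=0] A[i]=15<=B[j]=17 take 15 → i++
[i=2,j=0] A[i]=19>B[j]=17 take 17 → j++
[i=2,j=1] A[i]=19<=B[j]=19 take 19 → i++
[i=3,j=1] A[i]=23>B[j]=19 take 19 → j++
[i=3,j=2] A[i]=23<=B[j]=31 take 23 → i++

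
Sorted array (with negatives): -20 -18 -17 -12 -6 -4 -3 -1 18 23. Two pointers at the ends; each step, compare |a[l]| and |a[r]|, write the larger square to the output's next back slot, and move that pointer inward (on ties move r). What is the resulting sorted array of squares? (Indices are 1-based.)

[1, 9, 16, 36, 144, 289, 324, 324, 400, 529]

l=1 r=10: |-20|<=|23| out[10]=529, r--
l=1 r=9: |-20|>|18| out[9]=400, l++
l=2 r=9: |-18|<=|18| out[8]=324, r--
l=2 r=8: |-18|>|-1| out[7]=324, l++
l=3 r=8: |-17|>|-1| out[6]=289, l++
l=4 r=8: |-12|>|-1| out[5]=144, l++
l=5 r=8: |-6|>|-1| out[4]=36, l++
l=6 r=8: |-4|>|-1| out[3]=16, l++
l=7 r=8: |-3|>|-1| out[2]=9, l++
l=8 r=8: |-1|<=|-1| out[1]=1, r--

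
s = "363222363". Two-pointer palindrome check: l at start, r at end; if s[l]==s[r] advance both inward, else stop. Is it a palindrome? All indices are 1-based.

[1,9] '3'=='3' → l++,r--
[2,8] '6'=='6' → l++,r--
[3,7] '3'=='3' → l++,r--
[4,6] '2'=='2' → l++,r--

palindrome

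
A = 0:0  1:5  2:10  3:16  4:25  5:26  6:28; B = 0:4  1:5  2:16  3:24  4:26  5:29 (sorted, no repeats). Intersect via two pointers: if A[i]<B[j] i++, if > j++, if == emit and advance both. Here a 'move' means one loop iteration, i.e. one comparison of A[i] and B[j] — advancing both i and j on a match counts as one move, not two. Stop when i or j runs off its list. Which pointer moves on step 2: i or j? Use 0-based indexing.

i=0 j=0: 0<4, i++
i=1 j=0: 5>4, j++

j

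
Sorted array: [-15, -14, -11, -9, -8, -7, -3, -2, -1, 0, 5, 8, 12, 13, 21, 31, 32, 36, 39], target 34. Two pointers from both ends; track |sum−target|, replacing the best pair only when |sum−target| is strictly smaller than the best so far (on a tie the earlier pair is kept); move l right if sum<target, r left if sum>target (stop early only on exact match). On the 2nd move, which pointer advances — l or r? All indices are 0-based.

l=0 r=18: -15+39=24 d=10 *, l++
l=1 r=18: -14+39=25 d=9 *, l++

l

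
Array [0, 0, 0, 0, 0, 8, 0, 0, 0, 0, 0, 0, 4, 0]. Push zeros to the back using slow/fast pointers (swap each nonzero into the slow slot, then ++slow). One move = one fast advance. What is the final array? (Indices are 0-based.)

(s=0,f=0) a[fast]=0 → fast++
(s=0,f=1) a[fast]=0 → fast++
(s=0,f=2) a[fast]=0 → fast++
(s=0,f=3) a[fast]=0 → fast++
(s=0,f=4) a[fast]=0 → fast++
(s=0,f=5) a[fast]=8≠0 swap→a[0]=8 → slow++,fast++
(s=1,f=6) a[fast]=0 → fast++
(s=1,f=7) a[fast]=0 → fast++
(s=1,f=8) a[fast]=0 → fast++
(s=1,f=9) a[fast]=0 → fast++
(s=1,f=10) a[fast]=0 → fast++
(s=1,f=11) a[fast]=0 → fast++
(s=1,f=12) a[fast]=4≠0 swap→a[1]=4 → slow++,fast++
(s=2,f=13) a[fast]=0 → fast++

[8, 4, 0, 0, 0, 0, 0, 0, 0, 0, 0, 0, 0, 0]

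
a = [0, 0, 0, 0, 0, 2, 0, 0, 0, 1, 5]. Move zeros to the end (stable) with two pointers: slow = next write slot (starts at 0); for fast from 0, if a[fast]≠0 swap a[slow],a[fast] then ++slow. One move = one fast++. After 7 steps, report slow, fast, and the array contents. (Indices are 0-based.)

slow=1, fast=7, a=[2, 0, 0, 0, 0, 0, 0, 0, 0, 1, 5]

slow=0 fast=0: a[fast]=0, fast++
slow=0 fast=1: a[fast]=0, fast++
slow=0 fast=2: a[fast]=0, fast++
slow=0 fast=3: a[fast]=0, fast++
slow=0 fast=4: a[fast]=0, fast++
slow=0 fast=5: a[fast]=2≠0 swap→a[0]=2, slow++,fast++
slow=1 fast=6: a[fast]=0, fast++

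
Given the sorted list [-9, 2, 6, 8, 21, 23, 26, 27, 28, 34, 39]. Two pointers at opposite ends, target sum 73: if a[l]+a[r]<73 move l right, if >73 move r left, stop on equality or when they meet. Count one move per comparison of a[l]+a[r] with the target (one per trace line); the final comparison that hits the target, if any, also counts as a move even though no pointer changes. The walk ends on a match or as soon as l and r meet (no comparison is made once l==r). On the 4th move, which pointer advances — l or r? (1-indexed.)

l=1 r=11: -9+39=30 <73, l++
l=2 r=11: 2+39=41 <73, l++
l=3 r=11: 6+39=45 <73, l++
l=4 r=11: 8+39=47 <73, l++

l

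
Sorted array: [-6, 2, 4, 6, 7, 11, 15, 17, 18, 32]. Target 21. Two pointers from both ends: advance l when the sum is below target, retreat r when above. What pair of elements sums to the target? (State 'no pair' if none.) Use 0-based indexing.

(4, 17)

l=0 r=9: -6+32=26 >21, r--
l=0 r=8: -6+18=12 <21, l++
l=1 r=8: 2+18=20 <21, l++
l=2 r=8: 4+18=22 >21, r--
l=2 r=7: 4+17=21, found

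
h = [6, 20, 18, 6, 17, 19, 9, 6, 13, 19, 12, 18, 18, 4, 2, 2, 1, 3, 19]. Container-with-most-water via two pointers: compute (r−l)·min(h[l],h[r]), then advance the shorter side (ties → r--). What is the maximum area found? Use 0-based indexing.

l=0 r=18: min(6,19)*18=108 best=108 *, l++
l=1 r=18: min(20,19)*17=323 best=323 *, r--
l=1 r=17: min(20,3)*16=48 best=323, r--
l=1 r=16: min(20,1)*15=15 best=323, r--
l=1 r=15: min(20,2)*14=28 best=323, r--
l=1 r=14: min(20,2)*13=26 best=323, r--
l=1 r=13: min(20,4)*12=48 best=323, r--
l=1 r=12: min(20,18)*11=198 best=323, r--
l=1 r=11: min(20,18)*10=180 best=323, r--
l=1 r=10: min(20,12)*9=108 best=323, r--
l=1 r=9: min(20,19)*8=152 best=323, r--
l=1 r=8: min(20,13)*7=91 best=323, r--
l=1 r=7: min(20,6)*6=36 best=323, r--
l=1 r=6: min(20,9)*5=45 best=323, r--
l=1 r=5: min(20,19)*4=76 best=323, r--
l=1 r=4: min(20,17)*3=51 best=323, r--
l=1 r=3: min(20,6)*2=12 best=323, r--
l=1 r=2: min(20,18)*1=18 best=323, r--

max area = 323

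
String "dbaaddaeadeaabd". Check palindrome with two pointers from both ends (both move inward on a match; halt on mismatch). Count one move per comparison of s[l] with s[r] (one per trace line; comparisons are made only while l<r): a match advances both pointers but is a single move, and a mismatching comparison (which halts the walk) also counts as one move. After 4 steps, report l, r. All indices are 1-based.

l=5, r=11

[1,15] 'd'=='d' → l++,r--
[2,14] 'b'=='b' → l++,r--
[3,13] 'a'=='a' → l++,r--
[4,12] 'a'=='a' → l++,r--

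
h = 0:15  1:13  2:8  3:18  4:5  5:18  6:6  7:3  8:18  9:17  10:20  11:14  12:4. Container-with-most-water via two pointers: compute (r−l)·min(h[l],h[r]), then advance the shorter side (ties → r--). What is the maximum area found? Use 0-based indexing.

l=0 r=12: min(15,4)*12=48 best=48 *, r--
l=0 r=11: min(15,14)*11=154 best=154 *, r--
l=0 r=10: min(15,20)*10=150 best=154, l++
l=1 r=10: min(13,20)*9=117 best=154, l++
l=2 r=10: min(8,20)*8=64 best=154, l++
l=3 r=10: min(18,20)*7=126 best=154, l++
l=4 r=10: min(5,20)*6=30 best=154, l++
l=5 r=10: min(18,20)*5=90 best=154, l++
l=6 r=10: min(6,20)*4=24 best=154, l++
l=7 r=10: min(3,20)*3=9 best=154, l++
l=8 r=10: min(18,20)*2=36 best=154, l++
l=9 r=10: min(17,20)*1=17 best=154, l++

max area = 154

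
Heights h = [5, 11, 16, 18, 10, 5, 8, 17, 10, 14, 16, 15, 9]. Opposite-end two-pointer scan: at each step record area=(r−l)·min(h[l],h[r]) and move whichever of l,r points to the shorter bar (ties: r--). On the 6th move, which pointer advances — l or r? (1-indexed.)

r

[1,13] min(5,9)*12=60 best=60 * → l++
[2,13] min(11,9)*11=99 best=99 * → r--
[2,12] min(11,15)*10=110 best=110 * → l++
[3,12] min(16,15)*9=135 best=135 * → r--
[3,11] min(16,16)*8=128 best=135 → r--
[3,10] min(16,14)*7=98 best=135 → r--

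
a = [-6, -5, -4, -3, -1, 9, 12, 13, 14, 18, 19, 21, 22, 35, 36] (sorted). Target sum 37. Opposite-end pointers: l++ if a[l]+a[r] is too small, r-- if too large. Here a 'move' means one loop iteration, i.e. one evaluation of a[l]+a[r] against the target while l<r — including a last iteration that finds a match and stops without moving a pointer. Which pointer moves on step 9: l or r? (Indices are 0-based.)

l=0 r=14: -6+36=30 <37, l++
l=1 r=14: -5+36=31 <37, l++
l=2 r=14: -4+36=32 <37, l++
l=3 r=14: -3+36=33 <37, l++
l=4 r=14: -1+36=35 <37, l++
l=5 r=14: 9+36=45 >37, r--
l=5 r=13: 9+35=44 >37, r--
l=5 r=12: 9+22=31 <37, l++
l=6 r=12: 12+22=34 <37, l++

l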